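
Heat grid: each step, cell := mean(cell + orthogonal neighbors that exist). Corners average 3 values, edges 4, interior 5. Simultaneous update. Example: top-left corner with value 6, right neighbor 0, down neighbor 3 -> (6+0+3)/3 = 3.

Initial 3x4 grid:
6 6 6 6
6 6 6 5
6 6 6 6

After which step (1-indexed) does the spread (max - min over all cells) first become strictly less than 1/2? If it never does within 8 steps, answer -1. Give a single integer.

Answer: 1

Derivation:
Step 1: max=6, min=17/3, spread=1/3
  -> spread < 1/2 first at step 1
Step 2: max=6, min=1373/240, spread=67/240
Step 3: max=6, min=12523/2160, spread=437/2160
Step 4: max=5991/1000, min=5026469/864000, spread=29951/172800
Step 5: max=20171/3375, min=45440179/7776000, spread=206761/1555200
Step 6: max=32234329/5400000, min=18206204429/3110400000, spread=14430763/124416000
Step 7: max=2574347273/432000000, min=1094636258311/186624000000, spread=139854109/1492992000
Step 8: max=231428771023/38880000000, min=65762168109749/11197440000000, spread=7114543559/89579520000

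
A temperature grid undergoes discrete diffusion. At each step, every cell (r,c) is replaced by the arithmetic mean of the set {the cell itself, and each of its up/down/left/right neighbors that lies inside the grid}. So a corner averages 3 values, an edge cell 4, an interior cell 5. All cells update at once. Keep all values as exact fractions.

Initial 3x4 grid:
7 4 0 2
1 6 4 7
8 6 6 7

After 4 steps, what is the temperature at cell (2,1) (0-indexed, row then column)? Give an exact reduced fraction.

Step 1: cell (2,1) = 13/2
Step 2: cell (2,1) = 429/80
Step 3: cell (2,1) = 13151/2400
Step 4: cell (2,1) = 372917/72000
Full grid after step 4:
  48763/10800 306167/72000 301447/72000 89351/21600
  230273/48000 288871/60000 26084/5625 1017481/216000
  56513/10800 372917/72000 1138591/216000 334753/64800

Answer: 372917/72000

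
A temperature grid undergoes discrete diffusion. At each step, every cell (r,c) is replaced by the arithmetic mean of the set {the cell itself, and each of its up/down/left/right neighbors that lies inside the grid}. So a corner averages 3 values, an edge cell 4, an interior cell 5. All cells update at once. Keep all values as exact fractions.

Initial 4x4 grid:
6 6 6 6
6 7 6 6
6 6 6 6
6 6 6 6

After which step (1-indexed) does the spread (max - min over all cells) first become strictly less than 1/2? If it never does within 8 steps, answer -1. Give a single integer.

Step 1: max=25/4, min=6, spread=1/4
  -> spread < 1/2 first at step 1
Step 2: max=311/50, min=6, spread=11/50
Step 3: max=14767/2400, min=6, spread=367/2400
Step 4: max=66371/10800, min=3613/600, spread=1337/10800
Step 5: max=1985669/324000, min=108469/18000, spread=33227/324000
Step 6: max=59534327/9720000, min=652049/108000, spread=849917/9720000
Step 7: max=1783314347/291600000, min=9788533/1620000, spread=21378407/291600000
Step 8: max=53454462371/8748000000, min=2939688343/486000000, spread=540072197/8748000000

Answer: 1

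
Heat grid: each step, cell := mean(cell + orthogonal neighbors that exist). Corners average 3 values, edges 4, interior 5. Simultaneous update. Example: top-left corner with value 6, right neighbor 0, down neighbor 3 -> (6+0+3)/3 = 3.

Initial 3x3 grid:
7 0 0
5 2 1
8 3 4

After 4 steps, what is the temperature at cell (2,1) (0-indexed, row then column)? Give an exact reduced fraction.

Answer: 329387/96000

Derivation:
Step 1: cell (2,1) = 17/4
Step 2: cell (2,1) = 289/80
Step 3: cell (2,1) = 17663/4800
Step 4: cell (2,1) = 329387/96000
Full grid after step 4:
  16387/4800 2361983/864000 73381/32400
  1604179/432000 1136071/360000 709411/288000
  521749/129600 329387/96000 47203/16200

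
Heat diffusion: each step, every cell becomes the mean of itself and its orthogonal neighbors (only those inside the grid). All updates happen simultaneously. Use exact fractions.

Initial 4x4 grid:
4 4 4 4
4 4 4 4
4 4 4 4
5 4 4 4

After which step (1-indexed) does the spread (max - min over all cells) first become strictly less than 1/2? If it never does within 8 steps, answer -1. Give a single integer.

Step 1: max=13/3, min=4, spread=1/3
  -> spread < 1/2 first at step 1
Step 2: max=77/18, min=4, spread=5/18
Step 3: max=905/216, min=4, spread=41/216
Step 4: max=26963/6480, min=4, spread=1043/6480
Step 5: max=803153/194400, min=4, spread=25553/194400
Step 6: max=23999459/5832000, min=72079/18000, spread=645863/5832000
Step 7: max=717481691/174960000, min=480971/120000, spread=16225973/174960000
Step 8: max=21472677983/5248800000, min=216701/54000, spread=409340783/5248800000

Answer: 1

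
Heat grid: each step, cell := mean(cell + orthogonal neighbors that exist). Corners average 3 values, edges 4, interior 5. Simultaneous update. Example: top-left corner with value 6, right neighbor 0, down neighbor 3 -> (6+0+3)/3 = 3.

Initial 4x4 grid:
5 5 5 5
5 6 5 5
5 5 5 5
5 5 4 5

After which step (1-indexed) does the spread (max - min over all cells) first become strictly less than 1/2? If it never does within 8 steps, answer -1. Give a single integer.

Step 1: max=21/4, min=14/3, spread=7/12
Step 2: max=261/50, min=569/120, spread=287/600
  -> spread < 1/2 first at step 2
Step 3: max=12367/2400, min=5189/1080, spread=7523/21600
Step 4: max=55571/10800, min=157661/32400, spread=2263/8100
Step 5: max=66353/12960, min=4746683/972000, spread=7181/30375
Step 6: max=9937093/1944000, min=143250863/29160000, spread=1451383/7290000
Step 7: max=1485716567/291600000, min=4310654129/874800000, spread=36623893/218700000
Step 8: max=44480882681/8748000000, min=129747853631/26244000000, spread=923698603/6561000000

Answer: 2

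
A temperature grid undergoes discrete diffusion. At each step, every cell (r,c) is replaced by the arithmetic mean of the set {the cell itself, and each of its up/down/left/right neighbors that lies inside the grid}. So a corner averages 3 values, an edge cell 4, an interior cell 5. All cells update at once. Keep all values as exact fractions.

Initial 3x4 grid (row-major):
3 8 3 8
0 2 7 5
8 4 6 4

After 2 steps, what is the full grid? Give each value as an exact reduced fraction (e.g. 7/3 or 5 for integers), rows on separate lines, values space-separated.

After step 1:
  11/3 4 13/2 16/3
  13/4 21/5 23/5 6
  4 5 21/4 5
After step 2:
  131/36 551/120 613/120 107/18
  907/240 421/100 531/100 157/30
  49/12 369/80 397/80 65/12

Answer: 131/36 551/120 613/120 107/18
907/240 421/100 531/100 157/30
49/12 369/80 397/80 65/12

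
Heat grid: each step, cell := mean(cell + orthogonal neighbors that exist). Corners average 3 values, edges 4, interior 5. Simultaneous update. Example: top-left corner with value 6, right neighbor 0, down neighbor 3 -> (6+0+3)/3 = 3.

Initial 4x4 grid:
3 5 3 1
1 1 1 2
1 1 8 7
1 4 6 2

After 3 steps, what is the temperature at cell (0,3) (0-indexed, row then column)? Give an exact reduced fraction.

Answer: 49/18

Derivation:
Step 1: cell (0,3) = 2
Step 2: cell (0,3) = 29/12
Step 3: cell (0,3) = 49/18
Full grid after step 3:
  23/10 127/50 791/300 49/18
  433/200 1247/500 1521/500 239/75
  419/200 2867/1000 3671/1000 1229/300
  19/8 1233/400 4991/1200 1631/360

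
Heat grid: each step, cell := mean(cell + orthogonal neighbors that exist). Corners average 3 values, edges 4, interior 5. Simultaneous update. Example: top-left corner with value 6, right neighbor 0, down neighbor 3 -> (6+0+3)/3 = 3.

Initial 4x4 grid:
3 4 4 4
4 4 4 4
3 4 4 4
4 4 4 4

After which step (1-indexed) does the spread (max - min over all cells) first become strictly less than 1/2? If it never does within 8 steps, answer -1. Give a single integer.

Step 1: max=4, min=7/2, spread=1/2
Step 2: max=4, min=131/36, spread=13/36
  -> spread < 1/2 first at step 2
Step 3: max=4, min=26743/7200, spread=2057/7200
Step 4: max=3991/1000, min=7604/2025, spread=19111/81000
Step 5: max=13421/3375, min=24534331/6480000, spread=1233989/6480000
Step 6: max=8566019/2160000, min=55467679/14580000, spread=9411797/58320000
Step 7: max=1537301/388800, min=334302869/87480000, spread=362183/2733750
Step 8: max=38342970137/9720000000, min=50288436907/13122000000, spread=29491455559/262440000000

Answer: 2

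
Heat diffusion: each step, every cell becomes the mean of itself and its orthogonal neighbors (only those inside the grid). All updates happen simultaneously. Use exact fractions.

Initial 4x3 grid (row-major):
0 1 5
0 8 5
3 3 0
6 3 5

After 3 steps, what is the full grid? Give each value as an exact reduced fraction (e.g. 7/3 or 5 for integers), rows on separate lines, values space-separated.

After step 1:
  1/3 7/2 11/3
  11/4 17/5 9/2
  3 17/5 13/4
  4 17/4 8/3
After step 2:
  79/36 109/40 35/9
  569/240 351/100 889/240
  263/80 173/50 829/240
  15/4 859/240 61/18
After step 3:
  5249/2160 7391/2400 7429/2160
  20453/7200 1577/500 26203/7200
  7721/2400 20749/6000 25213/7200
  637/180 51041/14400 469/135

Answer: 5249/2160 7391/2400 7429/2160
20453/7200 1577/500 26203/7200
7721/2400 20749/6000 25213/7200
637/180 51041/14400 469/135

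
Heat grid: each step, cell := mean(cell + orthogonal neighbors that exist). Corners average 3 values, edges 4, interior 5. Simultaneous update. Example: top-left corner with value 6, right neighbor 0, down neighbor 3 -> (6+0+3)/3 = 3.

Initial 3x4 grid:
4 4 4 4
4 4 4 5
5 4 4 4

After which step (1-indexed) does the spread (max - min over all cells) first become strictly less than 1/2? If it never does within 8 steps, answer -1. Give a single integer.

Step 1: max=13/3, min=4, spread=1/3
  -> spread < 1/2 first at step 1
Step 2: max=1027/240, min=4, spread=67/240
Step 3: max=4561/1080, min=587/144, spread=317/2160
Step 4: max=3625051/864000, min=49123/12000, spread=17639/172800
Step 5: max=32580641/7776000, min=10658087/2592000, spread=30319/388800
Step 6: max=1949192959/466560000, min=641506853/155520000, spread=61681/1166400
Step 7: max=116854226981/27993600000, min=475678567/115200000, spread=1580419/34992000
Step 8: max=7001870194879/1679616000000, min=2315136014293/559872000000, spread=7057769/209952000

Answer: 1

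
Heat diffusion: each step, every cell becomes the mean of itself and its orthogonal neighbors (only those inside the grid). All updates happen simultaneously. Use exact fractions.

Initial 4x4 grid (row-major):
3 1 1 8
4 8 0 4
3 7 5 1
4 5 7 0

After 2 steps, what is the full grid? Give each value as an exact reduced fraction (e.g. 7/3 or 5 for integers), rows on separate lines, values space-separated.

Answer: 125/36 149/48 821/240 121/36
47/12 419/100 347/100 821/240
93/20 477/100 399/100 149/48
19/4 49/10 25/6 113/36

Derivation:
After step 1:
  8/3 13/4 5/2 13/3
  9/2 4 18/5 13/4
  9/2 28/5 4 5/2
  4 23/4 17/4 8/3
After step 2:
  125/36 149/48 821/240 121/36
  47/12 419/100 347/100 821/240
  93/20 477/100 399/100 149/48
  19/4 49/10 25/6 113/36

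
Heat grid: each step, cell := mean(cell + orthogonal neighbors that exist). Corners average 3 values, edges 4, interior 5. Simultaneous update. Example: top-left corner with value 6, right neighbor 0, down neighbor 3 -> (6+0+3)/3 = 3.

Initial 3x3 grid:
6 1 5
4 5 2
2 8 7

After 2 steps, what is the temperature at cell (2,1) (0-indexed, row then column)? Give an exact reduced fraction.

Step 1: cell (2,1) = 11/2
Step 2: cell (2,1) = 119/24
Full grid after step 2:
  73/18 175/48 35/9
  199/48 91/20 205/48
  173/36 119/24 191/36

Answer: 119/24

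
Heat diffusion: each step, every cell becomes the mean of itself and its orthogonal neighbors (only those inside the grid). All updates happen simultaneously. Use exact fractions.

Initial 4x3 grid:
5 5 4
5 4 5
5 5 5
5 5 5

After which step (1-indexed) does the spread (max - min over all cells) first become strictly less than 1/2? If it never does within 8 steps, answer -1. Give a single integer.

Step 1: max=5, min=9/2, spread=1/2
Step 2: max=5, min=41/9, spread=4/9
  -> spread < 1/2 first at step 2
Step 3: max=1987/400, min=33691/7200, spread=83/288
Step 4: max=35609/7200, min=303631/64800, spread=337/1296
Step 5: max=2360449/480000, min=18379979/3888000, spread=7396579/38880000
Step 6: max=63576727/12960000, min=1106097961/233280000, spread=61253/373248
Step 7: max=3801721943/777600000, min=66634458599/13996800000, spread=14372291/111974400
Step 8: max=227644507837/46656000000, min=4007305427941/839808000000, spread=144473141/1343692800

Answer: 2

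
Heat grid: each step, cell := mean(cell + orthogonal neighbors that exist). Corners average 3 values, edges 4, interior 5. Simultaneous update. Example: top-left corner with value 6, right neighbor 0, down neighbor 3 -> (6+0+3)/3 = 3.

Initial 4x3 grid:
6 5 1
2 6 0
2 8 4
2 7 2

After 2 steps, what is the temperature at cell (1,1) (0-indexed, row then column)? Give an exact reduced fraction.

Answer: 417/100

Derivation:
Step 1: cell (1,1) = 21/5
Step 2: cell (1,1) = 417/100
Full grid after step 2:
  77/18 451/120 37/12
  481/120 417/100 249/80
  497/120 427/100 959/240
  143/36 363/80 151/36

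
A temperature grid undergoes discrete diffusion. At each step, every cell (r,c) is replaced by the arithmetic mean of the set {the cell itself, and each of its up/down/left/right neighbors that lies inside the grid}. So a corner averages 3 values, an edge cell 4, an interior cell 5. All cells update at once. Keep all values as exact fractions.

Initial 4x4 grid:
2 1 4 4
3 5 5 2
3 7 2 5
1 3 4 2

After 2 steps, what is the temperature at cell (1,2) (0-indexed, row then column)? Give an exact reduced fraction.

Answer: 199/50

Derivation:
Step 1: cell (1,2) = 18/5
Step 2: cell (1,2) = 199/50
Full grid after step 2:
  11/4 127/40 403/120 65/18
  259/80 361/100 199/50 821/240
  157/48 401/100 177/50 901/240
  115/36 77/24 443/120 55/18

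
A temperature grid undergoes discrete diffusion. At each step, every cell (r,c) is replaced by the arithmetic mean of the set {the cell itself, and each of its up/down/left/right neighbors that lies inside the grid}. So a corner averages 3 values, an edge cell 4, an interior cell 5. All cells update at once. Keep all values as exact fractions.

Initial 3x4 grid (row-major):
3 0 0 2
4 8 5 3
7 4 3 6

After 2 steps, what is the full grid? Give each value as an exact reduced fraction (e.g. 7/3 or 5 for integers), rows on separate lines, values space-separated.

After step 1:
  7/3 11/4 7/4 5/3
  11/2 21/5 19/5 4
  5 11/2 9/2 4
After step 2:
  127/36 331/120 299/120 89/36
  511/120 87/20 73/20 101/30
  16/3 24/5 89/20 25/6

Answer: 127/36 331/120 299/120 89/36
511/120 87/20 73/20 101/30
16/3 24/5 89/20 25/6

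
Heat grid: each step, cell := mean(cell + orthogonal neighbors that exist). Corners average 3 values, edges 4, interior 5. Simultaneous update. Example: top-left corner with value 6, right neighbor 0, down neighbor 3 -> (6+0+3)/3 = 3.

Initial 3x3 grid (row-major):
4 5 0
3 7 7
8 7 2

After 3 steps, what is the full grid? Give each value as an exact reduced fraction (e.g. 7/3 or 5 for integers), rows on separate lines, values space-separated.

Answer: 571/120 1801/400 397/90
12431/2400 15241/3000 17059/3600
2033/360 19609/3600 1411/270

Derivation:
After step 1:
  4 4 4
  11/2 29/5 4
  6 6 16/3
After step 2:
  9/2 89/20 4
  213/40 253/50 287/60
  35/6 347/60 46/9
After step 3:
  571/120 1801/400 397/90
  12431/2400 15241/3000 17059/3600
  2033/360 19609/3600 1411/270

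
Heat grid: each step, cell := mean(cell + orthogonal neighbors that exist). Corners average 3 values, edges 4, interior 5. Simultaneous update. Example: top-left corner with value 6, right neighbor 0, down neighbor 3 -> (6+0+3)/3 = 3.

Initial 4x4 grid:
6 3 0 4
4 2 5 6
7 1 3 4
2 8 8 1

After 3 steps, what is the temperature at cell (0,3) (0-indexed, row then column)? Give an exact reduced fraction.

Answer: 1883/540

Derivation:
Step 1: cell (0,3) = 10/3
Step 2: cell (0,3) = 133/36
Step 3: cell (0,3) = 1883/540
Full grid after step 3:
  100/27 24959/7200 24599/7200 1883/540
  28709/7200 1373/375 5399/1500 27389/7200
  30589/7200 6289/1500 1526/375 29141/7200
  2533/540 32479/7200 31991/7200 587/135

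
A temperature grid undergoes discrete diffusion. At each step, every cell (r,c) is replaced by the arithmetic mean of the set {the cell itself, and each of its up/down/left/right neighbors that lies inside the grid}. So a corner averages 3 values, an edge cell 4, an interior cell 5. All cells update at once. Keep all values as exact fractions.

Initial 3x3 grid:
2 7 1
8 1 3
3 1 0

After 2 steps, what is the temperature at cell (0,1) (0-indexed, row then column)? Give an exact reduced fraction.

Answer: 193/48

Derivation:
Step 1: cell (0,1) = 11/4
Step 2: cell (0,1) = 193/48
Full grid after step 2:
  143/36 193/48 23/9
  103/24 51/20 41/16
  35/12 127/48 23/18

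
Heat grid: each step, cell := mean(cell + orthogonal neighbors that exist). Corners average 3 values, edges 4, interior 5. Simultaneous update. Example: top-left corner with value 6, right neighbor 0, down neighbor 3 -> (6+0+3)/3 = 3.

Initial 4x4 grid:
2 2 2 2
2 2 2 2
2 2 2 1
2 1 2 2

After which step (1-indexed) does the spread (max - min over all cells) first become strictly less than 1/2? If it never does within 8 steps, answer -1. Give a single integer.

Step 1: max=2, min=5/3, spread=1/3
  -> spread < 1/2 first at step 1
Step 2: max=2, min=31/18, spread=5/18
Step 3: max=2, min=937/540, spread=143/540
Step 4: max=446/225, min=28519/16200, spread=3593/16200
Step 5: max=53131/27000, min=172871/97200, spread=92003/486000
Step 6: max=65933/33750, min=26165143/14580000, spread=2317913/14580000
Step 7: max=15097/7776, min=790641727/437400000, spread=58564523/437400000
Step 8: max=703861007/364500000, min=23862473419/13122000000, spread=1476522833/13122000000

Answer: 1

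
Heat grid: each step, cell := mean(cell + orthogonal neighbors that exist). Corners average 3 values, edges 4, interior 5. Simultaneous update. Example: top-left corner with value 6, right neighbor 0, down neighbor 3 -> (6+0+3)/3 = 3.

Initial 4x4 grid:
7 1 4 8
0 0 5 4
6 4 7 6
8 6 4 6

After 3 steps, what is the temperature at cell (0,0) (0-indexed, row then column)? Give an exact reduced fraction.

Step 1: cell (0,0) = 8/3
Step 2: cell (0,0) = 107/36
Step 3: cell (0,0) = 1313/432
Full grid after step 3:
  1313/432 12233/3600 15061/3600 263/54
  25561/7200 21799/6000 6641/1500 18181/3600
  31993/7200 1738/375 29597/6000 19249/3600
  2869/540 37783/7200 39143/7200 11927/2160

Answer: 1313/432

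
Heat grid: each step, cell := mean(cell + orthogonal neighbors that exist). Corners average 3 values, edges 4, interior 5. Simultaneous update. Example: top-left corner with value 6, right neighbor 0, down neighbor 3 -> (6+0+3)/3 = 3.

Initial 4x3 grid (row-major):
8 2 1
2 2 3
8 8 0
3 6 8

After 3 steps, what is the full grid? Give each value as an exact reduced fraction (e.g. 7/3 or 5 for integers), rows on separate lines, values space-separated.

After step 1:
  4 13/4 2
  5 17/5 3/2
  21/4 24/5 19/4
  17/3 25/4 14/3
After step 2:
  49/12 253/80 9/4
  353/80 359/100 233/80
  1243/240 489/100 943/240
  103/18 1283/240 47/9
After step 3:
  1399/360 15703/4800 111/40
  3453/800 7587/2000 7609/2400
  36367/7200 27521/6000 30517/7200
  5849/1080 76249/14400 5219/1080

Answer: 1399/360 15703/4800 111/40
3453/800 7587/2000 7609/2400
36367/7200 27521/6000 30517/7200
5849/1080 76249/14400 5219/1080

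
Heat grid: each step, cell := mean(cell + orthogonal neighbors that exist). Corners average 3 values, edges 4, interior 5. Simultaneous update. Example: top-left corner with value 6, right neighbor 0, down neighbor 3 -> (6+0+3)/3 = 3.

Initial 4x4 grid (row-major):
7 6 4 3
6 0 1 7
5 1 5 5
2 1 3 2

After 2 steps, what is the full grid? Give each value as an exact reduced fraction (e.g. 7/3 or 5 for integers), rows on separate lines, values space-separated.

After step 1:
  19/3 17/4 7/2 14/3
  9/2 14/5 17/5 4
  7/2 12/5 3 19/4
  8/3 7/4 11/4 10/3
After step 2:
  181/36 1013/240 949/240 73/18
  257/60 347/100 167/50 1009/240
  49/15 269/100 163/50 181/48
  95/36 287/120 65/24 65/18

Answer: 181/36 1013/240 949/240 73/18
257/60 347/100 167/50 1009/240
49/15 269/100 163/50 181/48
95/36 287/120 65/24 65/18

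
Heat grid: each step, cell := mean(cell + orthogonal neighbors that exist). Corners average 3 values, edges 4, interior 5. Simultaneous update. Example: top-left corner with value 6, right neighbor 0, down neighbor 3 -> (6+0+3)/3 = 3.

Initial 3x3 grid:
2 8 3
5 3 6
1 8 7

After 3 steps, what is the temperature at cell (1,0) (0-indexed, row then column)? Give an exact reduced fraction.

Step 1: cell (1,0) = 11/4
Step 2: cell (1,0) = 221/48
Step 3: cell (1,0) = 12259/2880
Full grid after step 3:
  73/16 3301/720 2279/432
  12259/2880 6163/1200 14839/2880
  1027/216 14119/2880 407/72

Answer: 12259/2880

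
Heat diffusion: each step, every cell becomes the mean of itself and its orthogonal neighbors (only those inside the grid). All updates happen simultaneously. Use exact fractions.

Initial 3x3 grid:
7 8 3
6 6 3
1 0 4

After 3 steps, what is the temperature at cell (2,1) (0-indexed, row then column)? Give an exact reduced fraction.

Step 1: cell (2,1) = 11/4
Step 2: cell (2,1) = 721/240
Step 3: cell (2,1) = 49907/14400
Full grid after step 3:
  163/30 18833/3600 646/135
  4177/900 26009/6000 2443/600
  7991/2160 49907/14400 7151/2160

Answer: 49907/14400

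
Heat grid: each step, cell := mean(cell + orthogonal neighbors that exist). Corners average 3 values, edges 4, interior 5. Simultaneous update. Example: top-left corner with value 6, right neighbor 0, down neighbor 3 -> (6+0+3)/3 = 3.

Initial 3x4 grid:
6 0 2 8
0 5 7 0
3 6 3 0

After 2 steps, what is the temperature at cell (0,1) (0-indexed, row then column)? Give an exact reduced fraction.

Step 1: cell (0,1) = 13/4
Step 2: cell (0,1) = 131/40
Full grid after step 2:
  35/12 131/40 427/120 34/9
  121/40 18/5 19/5 689/240
  43/12 297/80 253/80 35/12

Answer: 131/40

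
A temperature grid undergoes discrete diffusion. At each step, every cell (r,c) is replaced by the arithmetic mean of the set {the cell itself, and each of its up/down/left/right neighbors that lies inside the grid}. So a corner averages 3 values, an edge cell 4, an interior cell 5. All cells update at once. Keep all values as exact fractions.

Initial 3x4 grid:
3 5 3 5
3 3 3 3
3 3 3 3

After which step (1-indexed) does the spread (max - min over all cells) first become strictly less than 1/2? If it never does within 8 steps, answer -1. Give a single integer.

Step 1: max=4, min=3, spread=1
Step 2: max=67/18, min=3, spread=13/18
Step 3: max=12857/3600, min=307/100, spread=361/720
Step 4: max=226369/64800, min=8461/2700, spread=4661/12960
  -> spread < 1/2 first at step 4
Step 5: max=11118863/3240000, min=3436621/1080000, spread=809/3240
Step 6: max=793930399/233280000, min=31195301/9720000, spread=1809727/9331200
Step 7: max=47234847941/13996800000, min=235900573/72900000, spread=77677517/559872000
Step 8: max=2821322394319/839808000000, min=18955066451/5832000000, spread=734342603/6718464000

Answer: 4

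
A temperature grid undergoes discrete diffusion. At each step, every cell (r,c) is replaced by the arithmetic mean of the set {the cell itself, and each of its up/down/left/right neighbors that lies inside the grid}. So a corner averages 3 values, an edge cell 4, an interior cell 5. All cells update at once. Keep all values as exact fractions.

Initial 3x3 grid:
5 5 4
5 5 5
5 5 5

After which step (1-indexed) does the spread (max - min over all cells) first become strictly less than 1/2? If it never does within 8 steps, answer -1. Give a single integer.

Answer: 1

Derivation:
Step 1: max=5, min=14/3, spread=1/3
  -> spread < 1/2 first at step 1
Step 2: max=5, min=85/18, spread=5/18
Step 3: max=5, min=1039/216, spread=41/216
Step 4: max=1789/360, min=62669/12960, spread=347/2592
Step 5: max=17843/3600, min=3781063/777600, spread=2921/31104
Step 6: max=2134517/432000, min=227451461/46656000, spread=24611/373248
Step 7: max=47943259/9720000, min=13678077967/2799360000, spread=207329/4478976
Step 8: max=2553198401/518400000, min=821778047549/167961600000, spread=1746635/53747712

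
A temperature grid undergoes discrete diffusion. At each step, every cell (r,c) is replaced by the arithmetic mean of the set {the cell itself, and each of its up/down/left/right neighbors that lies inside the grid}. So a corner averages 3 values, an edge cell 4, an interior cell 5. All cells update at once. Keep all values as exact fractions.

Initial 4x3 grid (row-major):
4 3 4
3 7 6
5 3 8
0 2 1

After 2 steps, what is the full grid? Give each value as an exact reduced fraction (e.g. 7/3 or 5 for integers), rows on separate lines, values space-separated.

Answer: 151/36 497/120 181/36
457/120 249/50 1169/240
89/24 363/100 233/48
79/36 25/8 29/9

Derivation:
After step 1:
  10/3 9/2 13/3
  19/4 22/5 25/4
  11/4 5 9/2
  7/3 3/2 11/3
After step 2:
  151/36 497/120 181/36
  457/120 249/50 1169/240
  89/24 363/100 233/48
  79/36 25/8 29/9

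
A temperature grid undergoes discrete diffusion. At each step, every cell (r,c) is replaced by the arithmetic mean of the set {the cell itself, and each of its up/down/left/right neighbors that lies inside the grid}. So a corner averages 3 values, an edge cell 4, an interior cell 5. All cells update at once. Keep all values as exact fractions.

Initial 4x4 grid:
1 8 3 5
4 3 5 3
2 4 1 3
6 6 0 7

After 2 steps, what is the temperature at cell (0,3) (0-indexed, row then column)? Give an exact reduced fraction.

Answer: 155/36

Derivation:
Step 1: cell (0,3) = 11/3
Step 2: cell (0,3) = 155/36
Full grid after step 2:
  127/36 68/15 47/12 155/36
  469/120 69/20 393/100 85/24
  431/120 93/25 79/25 403/120
  38/9 461/120 403/120 31/9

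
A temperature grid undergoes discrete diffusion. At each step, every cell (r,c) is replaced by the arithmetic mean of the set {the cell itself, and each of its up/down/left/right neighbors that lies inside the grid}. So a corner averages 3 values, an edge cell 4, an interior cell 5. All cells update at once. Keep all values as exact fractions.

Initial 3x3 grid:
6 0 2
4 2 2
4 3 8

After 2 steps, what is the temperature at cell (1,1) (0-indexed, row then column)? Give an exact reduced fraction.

Step 1: cell (1,1) = 11/5
Step 2: cell (1,1) = 329/100
Full grid after step 2:
  59/18 281/120 22/9
  33/10 329/100 341/120
  143/36 289/80 145/36

Answer: 329/100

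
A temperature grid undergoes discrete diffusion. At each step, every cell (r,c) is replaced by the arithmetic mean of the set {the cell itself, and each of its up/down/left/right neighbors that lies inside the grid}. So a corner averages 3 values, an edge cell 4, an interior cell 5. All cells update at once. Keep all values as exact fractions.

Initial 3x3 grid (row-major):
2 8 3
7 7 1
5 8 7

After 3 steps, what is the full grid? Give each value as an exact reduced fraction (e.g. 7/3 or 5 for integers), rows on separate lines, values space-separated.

After step 1:
  17/3 5 4
  21/4 31/5 9/2
  20/3 27/4 16/3
After step 2:
  191/36 313/60 9/2
  1427/240 277/50 601/120
  56/9 499/80 199/36
After step 3:
  11857/2160 9253/1800 589/120
  82849/14400 16769/3000 37037/7200
  3313/540 9411/1600 12077/2160

Answer: 11857/2160 9253/1800 589/120
82849/14400 16769/3000 37037/7200
3313/540 9411/1600 12077/2160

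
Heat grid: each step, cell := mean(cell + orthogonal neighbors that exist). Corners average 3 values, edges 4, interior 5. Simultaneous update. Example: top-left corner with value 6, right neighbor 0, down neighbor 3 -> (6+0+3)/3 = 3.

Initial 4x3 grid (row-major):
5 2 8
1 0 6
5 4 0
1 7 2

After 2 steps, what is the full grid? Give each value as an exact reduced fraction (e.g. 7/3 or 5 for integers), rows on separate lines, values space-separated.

Answer: 55/18 287/80 151/36
323/120 79/25 433/120
391/120 301/100 127/40
127/36 421/120 19/6

Derivation:
After step 1:
  8/3 15/4 16/3
  11/4 13/5 7/2
  11/4 16/5 3
  13/3 7/2 3
After step 2:
  55/18 287/80 151/36
  323/120 79/25 433/120
  391/120 301/100 127/40
  127/36 421/120 19/6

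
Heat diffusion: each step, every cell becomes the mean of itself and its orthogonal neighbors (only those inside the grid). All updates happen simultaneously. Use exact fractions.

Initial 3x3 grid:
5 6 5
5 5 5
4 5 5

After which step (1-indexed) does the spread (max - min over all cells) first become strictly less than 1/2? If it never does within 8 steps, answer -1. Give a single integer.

Answer: 3

Derivation:
Step 1: max=16/3, min=14/3, spread=2/3
Step 2: max=1267/240, min=85/18, spread=401/720
Step 3: max=11237/2160, min=5261/1080, spread=143/432
  -> spread < 1/2 first at step 3
Step 4: max=665479/129600, min=317677/64800, spread=1205/5184
Step 5: max=39770813/7776000, min=19250969/3888000, spread=10151/62208
Step 6: max=2372662111/466560000, min=1159606993/233280000, spread=85517/746496
Step 7: max=141961756517/27993600000, min=69855204821/13996800000, spread=720431/8957952
Step 8: max=8495677489399/1679616000000, min=4200422955637/839808000000, spread=6069221/107495424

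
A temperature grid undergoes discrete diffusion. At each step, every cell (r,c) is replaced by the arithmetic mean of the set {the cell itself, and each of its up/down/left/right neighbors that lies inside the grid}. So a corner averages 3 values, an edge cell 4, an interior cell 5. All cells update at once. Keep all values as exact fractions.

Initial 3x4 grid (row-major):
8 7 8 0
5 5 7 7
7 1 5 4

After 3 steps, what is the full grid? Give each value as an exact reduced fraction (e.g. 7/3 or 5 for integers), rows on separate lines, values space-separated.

Answer: 2627/432 22037/3600 1661/300 977/180
27671/4800 5417/1000 32837/6000 36239/7200
136/27 36899/7200 35039/7200 10889/2160

Derivation:
After step 1:
  20/3 7 11/2 5
  25/4 5 32/5 9/2
  13/3 9/2 17/4 16/3
After step 2:
  239/36 145/24 239/40 5
  89/16 583/100 513/100 637/120
  181/36 217/48 1229/240 169/36
After step 3:
  2627/432 22037/3600 1661/300 977/180
  27671/4800 5417/1000 32837/6000 36239/7200
  136/27 36899/7200 35039/7200 10889/2160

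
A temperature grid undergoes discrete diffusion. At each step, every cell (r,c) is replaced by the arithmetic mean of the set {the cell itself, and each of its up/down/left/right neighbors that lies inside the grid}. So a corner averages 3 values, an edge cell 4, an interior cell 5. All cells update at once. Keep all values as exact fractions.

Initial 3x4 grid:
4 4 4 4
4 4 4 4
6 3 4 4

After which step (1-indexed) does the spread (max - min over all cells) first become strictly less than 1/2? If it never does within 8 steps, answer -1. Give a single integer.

Step 1: max=9/2, min=15/4, spread=3/4
Step 2: max=157/36, min=391/100, spread=203/450
  -> spread < 1/2 first at step 2
Step 3: max=30233/7200, min=1187/300, spread=349/1440
Step 4: max=270203/64800, min=21409/5400, spread=2659/12960
Step 5: max=16036117/3888000, min=536839/135000, spread=2875769/19440000
Step 6: max=959194583/233280000, min=1435771/360000, spread=1152599/9331200
Step 7: max=57309949597/13996800000, min=3884321393/972000000, spread=6878607689/69984000000
Step 8: max=3431329429223/839808000000, min=91220957/22781250, spread=548480563/6718464000

Answer: 2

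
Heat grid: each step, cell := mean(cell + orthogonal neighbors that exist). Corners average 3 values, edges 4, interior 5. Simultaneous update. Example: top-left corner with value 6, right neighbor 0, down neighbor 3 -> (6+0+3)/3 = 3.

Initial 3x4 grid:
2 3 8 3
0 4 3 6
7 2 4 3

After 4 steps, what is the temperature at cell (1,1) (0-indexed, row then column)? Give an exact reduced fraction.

Step 1: cell (1,1) = 12/5
Step 2: cell (1,1) = 383/100
Step 3: cell (1,1) = 2459/750
Step 4: cell (1,1) = 1304003/360000
Full grid after step 4:
  426443/129600 376679/108000 449609/108000 556193/129600
  2705587/864000 1304003/360000 464951/120000 413653/96000
  143731/43200 27379/8000 849593/216000 518443/129600

Answer: 1304003/360000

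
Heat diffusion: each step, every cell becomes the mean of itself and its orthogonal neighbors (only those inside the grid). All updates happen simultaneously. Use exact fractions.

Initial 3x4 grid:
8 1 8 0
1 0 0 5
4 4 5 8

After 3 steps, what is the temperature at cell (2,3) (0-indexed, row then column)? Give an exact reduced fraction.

Step 1: cell (2,3) = 6
Step 2: cell (2,3) = 9/2
Step 3: cell (2,3) = 3137/720
Full grid after step 3:
  6527/2160 11779/3600 11299/3600 8051/2160
  45301/14400 17279/6000 21839/6000 53941/14400
  703/240 4043/1200 1461/400 3137/720

Answer: 3137/720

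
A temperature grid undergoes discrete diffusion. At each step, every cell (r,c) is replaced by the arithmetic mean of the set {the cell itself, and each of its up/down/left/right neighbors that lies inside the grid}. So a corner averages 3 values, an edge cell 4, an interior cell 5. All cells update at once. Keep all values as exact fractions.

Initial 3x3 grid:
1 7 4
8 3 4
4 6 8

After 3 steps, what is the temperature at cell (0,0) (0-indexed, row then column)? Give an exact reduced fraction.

Step 1: cell (0,0) = 16/3
Step 2: cell (0,0) = 157/36
Step 3: cell (0,0) = 10451/2160
Full grid after step 3:
  10451/2160 66427/14400 1771/360
  17413/3600 31049/6000 23809/4800
  3847/720 24959/4800 983/180

Answer: 10451/2160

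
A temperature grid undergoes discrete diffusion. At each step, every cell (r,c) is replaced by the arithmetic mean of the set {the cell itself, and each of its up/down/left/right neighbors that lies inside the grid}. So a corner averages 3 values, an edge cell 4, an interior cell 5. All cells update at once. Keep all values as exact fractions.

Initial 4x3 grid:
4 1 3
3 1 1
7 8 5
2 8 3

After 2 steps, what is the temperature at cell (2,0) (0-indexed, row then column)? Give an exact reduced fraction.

Step 1: cell (2,0) = 5
Step 2: cell (2,0) = 1213/240
Full grid after step 2:
  26/9 563/240 77/36
  853/240 171/50 673/240
  1213/240 231/50 1073/240
  191/36 441/80 89/18

Answer: 1213/240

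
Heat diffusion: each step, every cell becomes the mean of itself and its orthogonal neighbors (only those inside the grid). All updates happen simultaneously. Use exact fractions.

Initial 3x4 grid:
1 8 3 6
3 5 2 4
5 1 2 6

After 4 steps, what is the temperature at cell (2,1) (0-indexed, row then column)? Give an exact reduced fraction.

Answer: 52/15

Derivation:
Step 1: cell (2,1) = 13/4
Step 2: cell (2,1) = 16/5
Step 3: cell (2,1) = 267/80
Step 4: cell (2,1) = 52/15
Full grid after step 4:
  16481/4320 157/40 21761/5400 53611/12960
  20879/5760 14663/4000 137827/36000 339101/86400
  4927/1440 52/15 6437/1800 16157/4320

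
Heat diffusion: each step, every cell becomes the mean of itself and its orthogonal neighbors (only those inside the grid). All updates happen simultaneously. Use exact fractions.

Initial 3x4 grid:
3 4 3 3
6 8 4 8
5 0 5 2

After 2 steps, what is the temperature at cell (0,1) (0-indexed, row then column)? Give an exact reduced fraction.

Step 1: cell (0,1) = 9/2
Step 2: cell (0,1) = 251/60
Full grid after step 2:
  43/9 251/60 137/30 149/36
  179/40 49/10 41/10 1171/240
  41/9 919/240 357/80 4

Answer: 251/60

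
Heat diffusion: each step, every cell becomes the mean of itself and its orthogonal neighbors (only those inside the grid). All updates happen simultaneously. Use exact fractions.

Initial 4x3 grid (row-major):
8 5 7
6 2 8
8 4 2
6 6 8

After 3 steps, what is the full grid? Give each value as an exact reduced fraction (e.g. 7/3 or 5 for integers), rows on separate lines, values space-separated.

Answer: 1271/216 13553/2400 2447/432
20407/3600 11079/2000 38239/7200
10441/1800 10749/2000 38639/7200
1583/270 1711/300 11669/2160

Derivation:
After step 1:
  19/3 11/2 20/3
  6 5 19/4
  6 22/5 11/2
  20/3 6 16/3
After step 2:
  107/18 47/8 203/36
  35/6 513/100 263/48
  173/30 269/50 1199/240
  56/9 28/5 101/18
After step 3:
  1271/216 13553/2400 2447/432
  20407/3600 11079/2000 38239/7200
  10441/1800 10749/2000 38639/7200
  1583/270 1711/300 11669/2160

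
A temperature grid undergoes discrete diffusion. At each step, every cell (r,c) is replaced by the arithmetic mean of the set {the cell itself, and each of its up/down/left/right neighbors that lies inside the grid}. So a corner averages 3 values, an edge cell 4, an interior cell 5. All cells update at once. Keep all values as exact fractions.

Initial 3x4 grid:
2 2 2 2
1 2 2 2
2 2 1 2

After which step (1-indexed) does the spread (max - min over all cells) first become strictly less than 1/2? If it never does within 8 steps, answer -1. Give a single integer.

Answer: 1

Derivation:
Step 1: max=2, min=5/3, spread=1/3
  -> spread < 1/2 first at step 1
Step 2: max=2, min=413/240, spread=67/240
Step 3: max=349/180, min=3733/2160, spread=91/432
Step 4: max=10343/5400, min=226877/129600, spread=4271/25920
Step 5: max=22711/12000, min=13723003/7776000, spread=39749/311040
Step 6: max=4563581/2430000, min=829221977/466560000, spread=1879423/18662400
Step 7: max=1088520041/583200000, min=50029288843/27993600000, spread=3551477/44789760
Step 8: max=5417848787/2916000000, min=3014876923937/1679616000000, spread=846431819/13436928000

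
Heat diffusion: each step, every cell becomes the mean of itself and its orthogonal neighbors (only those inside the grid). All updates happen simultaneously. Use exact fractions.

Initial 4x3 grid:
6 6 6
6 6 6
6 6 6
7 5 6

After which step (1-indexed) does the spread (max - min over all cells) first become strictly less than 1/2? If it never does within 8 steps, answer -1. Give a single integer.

Step 1: max=25/4, min=17/3, spread=7/12
Step 2: max=73/12, min=88/15, spread=13/60
  -> spread < 1/2 first at step 2
Step 3: max=14501/2400, min=793/135, spread=3629/21600
Step 4: max=144469/24000, min=191999/32400, spread=60683/648000
Step 5: max=1298189/216000, min=5766053/972000, spread=30319/388800
Step 6: max=38889233/6480000, min=346919047/58320000, spread=61681/1166400
Step 7: max=1166230361/194400000, min=10417052299/1749600000, spread=1580419/34992000
Step 8: max=69916774099/11664000000, min=625722082391/104976000000, spread=7057769/209952000

Answer: 2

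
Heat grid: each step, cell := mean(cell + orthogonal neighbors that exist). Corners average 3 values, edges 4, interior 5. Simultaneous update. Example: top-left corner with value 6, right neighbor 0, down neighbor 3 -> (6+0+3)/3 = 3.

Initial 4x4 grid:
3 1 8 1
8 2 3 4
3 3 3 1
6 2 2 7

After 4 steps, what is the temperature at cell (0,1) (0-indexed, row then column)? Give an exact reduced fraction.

Step 1: cell (0,1) = 7/2
Step 2: cell (0,1) = 283/80
Step 3: cell (0,1) = 1757/480
Step 4: cell (0,1) = 259219/72000
Full grid after step 4:
  16267/4320 259219/72000 758633/216000 219653/64800
  44839/12000 214097/60000 601283/180000 364879/108000
  397667/108000 622747/180000 598091/180000 347491/108000
  235549/64800 746209/216000 704177/216000 42361/12960

Answer: 259219/72000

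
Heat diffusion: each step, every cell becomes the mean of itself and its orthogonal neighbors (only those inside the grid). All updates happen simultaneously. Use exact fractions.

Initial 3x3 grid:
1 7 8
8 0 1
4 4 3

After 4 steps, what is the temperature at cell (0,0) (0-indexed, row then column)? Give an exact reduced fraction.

Step 1: cell (0,0) = 16/3
Step 2: cell (0,0) = 151/36
Step 3: cell (0,0) = 1921/432
Step 4: cell (0,0) = 108023/25920
Full grid after step 4:
  108023/25920 90247/21600 25457/6480
  707951/172800 68353/18000 54373/14400
  12271/3240 71089/19200 89413/25920

Answer: 108023/25920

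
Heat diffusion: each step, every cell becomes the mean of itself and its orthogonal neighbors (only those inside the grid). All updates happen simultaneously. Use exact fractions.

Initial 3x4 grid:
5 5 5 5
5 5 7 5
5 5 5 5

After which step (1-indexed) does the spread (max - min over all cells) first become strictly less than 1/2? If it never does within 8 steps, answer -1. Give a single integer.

Answer: 2

Derivation:
Step 1: max=11/2, min=5, spread=1/2
Step 2: max=273/50, min=5, spread=23/50
  -> spread < 1/2 first at step 2
Step 3: max=12811/2400, min=1013/200, spread=131/480
Step 4: max=114551/21600, min=18391/3600, spread=841/4320
Step 5: max=45742051/8640000, min=3693373/720000, spread=56863/345600
Step 6: max=410334341/77760000, min=33389543/6480000, spread=386393/3110400
Step 7: max=163913723131/31104000000, min=13380358813/2592000000, spread=26795339/248832000
Step 8: max=9815015714129/1866240000000, min=804686149667/155520000000, spread=254051069/2985984000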